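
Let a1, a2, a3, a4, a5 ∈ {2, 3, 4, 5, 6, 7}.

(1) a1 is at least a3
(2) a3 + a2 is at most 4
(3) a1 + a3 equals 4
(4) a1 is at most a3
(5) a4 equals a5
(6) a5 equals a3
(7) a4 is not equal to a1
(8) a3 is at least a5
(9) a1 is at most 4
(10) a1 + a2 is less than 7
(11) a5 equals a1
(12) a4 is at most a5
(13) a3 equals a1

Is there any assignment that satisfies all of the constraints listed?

From constraints 5, 6, and 13, a4 = a5 = a3 = a1, so a4 = a1. But constraint 7 says a4 ≠ a1. Contradiction.

Unsatisfiable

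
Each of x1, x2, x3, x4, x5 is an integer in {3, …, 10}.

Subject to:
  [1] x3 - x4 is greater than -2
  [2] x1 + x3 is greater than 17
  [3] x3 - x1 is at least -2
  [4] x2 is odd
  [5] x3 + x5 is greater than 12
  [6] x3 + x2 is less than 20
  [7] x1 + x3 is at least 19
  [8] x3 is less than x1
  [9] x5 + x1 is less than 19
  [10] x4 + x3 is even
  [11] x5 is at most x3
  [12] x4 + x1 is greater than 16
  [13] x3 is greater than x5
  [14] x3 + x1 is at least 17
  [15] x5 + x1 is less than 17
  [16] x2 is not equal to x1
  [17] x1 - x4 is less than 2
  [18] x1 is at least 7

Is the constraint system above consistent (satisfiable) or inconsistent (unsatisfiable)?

The assignment x1 = 10, x2 = 9, x3 = 9, x4 = 9, x5 = 6 works:
  constraint 1 holds since x3 - x4 = 0.
  constraint 2 holds since x1 + x3 = 19.
The rest check out directly.

Satisfiable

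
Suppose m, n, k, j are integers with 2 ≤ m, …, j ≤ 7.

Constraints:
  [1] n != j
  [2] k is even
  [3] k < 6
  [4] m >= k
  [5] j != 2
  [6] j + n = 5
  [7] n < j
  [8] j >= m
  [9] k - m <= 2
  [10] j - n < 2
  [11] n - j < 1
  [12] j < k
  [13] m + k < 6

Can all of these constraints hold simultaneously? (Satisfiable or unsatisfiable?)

Constraints 4, 8, and 12 give m ≤ j, j < k, k ≤ m. Chaining: m ≤ j < k ≤ m, which forces m < m — impossible.

Unsatisfiable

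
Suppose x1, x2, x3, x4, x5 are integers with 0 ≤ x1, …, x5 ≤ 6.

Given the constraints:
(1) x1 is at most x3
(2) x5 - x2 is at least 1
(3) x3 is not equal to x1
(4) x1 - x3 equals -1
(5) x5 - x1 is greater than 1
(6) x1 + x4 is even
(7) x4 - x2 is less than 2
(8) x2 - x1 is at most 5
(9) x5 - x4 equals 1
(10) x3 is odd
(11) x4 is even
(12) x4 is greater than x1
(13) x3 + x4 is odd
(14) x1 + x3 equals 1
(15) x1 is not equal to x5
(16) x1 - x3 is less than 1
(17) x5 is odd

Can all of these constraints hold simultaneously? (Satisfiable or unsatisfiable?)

Satisfiable

Try x1 = 0, x2 = 2, x3 = 1, x4 = 2, x5 = 3.
Check constraint 2: x5 - x2 = 1; constraint 4: x1 - x3 = -1; constraint 5: x5 - x1 = 3. The remaining constraints are straightforward to verify.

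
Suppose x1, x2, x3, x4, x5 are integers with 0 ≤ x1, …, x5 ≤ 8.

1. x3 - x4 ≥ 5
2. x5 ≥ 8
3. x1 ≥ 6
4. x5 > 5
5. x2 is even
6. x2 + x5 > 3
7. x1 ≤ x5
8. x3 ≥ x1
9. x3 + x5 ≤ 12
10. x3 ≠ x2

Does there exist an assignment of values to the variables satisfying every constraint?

Unsatisfiable

From constraints 3 and 8: x3 ≥ x1 ≥ 6. From constraint 2: x5 ≥ 8. Hence x3 + x5 ≥ 14. But constraint 9 requires x3 + x5 ≤ 12, and 12 < 14. Contradiction.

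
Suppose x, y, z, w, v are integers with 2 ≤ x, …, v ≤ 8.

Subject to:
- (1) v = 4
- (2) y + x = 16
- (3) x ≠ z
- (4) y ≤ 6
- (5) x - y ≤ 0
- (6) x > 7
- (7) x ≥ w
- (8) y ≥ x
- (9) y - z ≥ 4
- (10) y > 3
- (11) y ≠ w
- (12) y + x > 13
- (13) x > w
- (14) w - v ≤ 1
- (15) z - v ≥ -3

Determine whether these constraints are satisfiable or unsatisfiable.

From constraint 6: x ≥ 8. From constraints 4 and 8: x ≤ y and y ≤ 6, so x ≤ 6. But 6 < 8, so no value of x works.

Unsatisfiable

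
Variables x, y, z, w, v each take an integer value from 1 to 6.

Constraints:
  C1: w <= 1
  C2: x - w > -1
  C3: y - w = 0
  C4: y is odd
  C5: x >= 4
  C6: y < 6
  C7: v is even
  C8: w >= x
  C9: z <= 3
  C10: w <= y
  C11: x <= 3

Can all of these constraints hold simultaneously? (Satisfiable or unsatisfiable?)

Unsatisfiable

From constraints 5 and 8: w ≥ x and x ≥ 4, so w ≥ 4. From constraint 1: w ≤ 1. But 1 < 4, so no value of w works.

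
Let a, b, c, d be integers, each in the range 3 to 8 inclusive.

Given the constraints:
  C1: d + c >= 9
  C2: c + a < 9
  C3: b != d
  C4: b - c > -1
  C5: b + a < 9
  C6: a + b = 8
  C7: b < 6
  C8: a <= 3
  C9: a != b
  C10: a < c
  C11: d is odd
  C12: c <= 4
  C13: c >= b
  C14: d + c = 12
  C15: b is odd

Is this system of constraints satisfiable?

Unsatisfiable

From constraint 8: a ≤ 3. From constraints 12 and 13: b ≤ c ≤ 4. Hence a + b ≤ 7. But constraint 6 requires a + b = 8, and 8 > 7. Contradiction.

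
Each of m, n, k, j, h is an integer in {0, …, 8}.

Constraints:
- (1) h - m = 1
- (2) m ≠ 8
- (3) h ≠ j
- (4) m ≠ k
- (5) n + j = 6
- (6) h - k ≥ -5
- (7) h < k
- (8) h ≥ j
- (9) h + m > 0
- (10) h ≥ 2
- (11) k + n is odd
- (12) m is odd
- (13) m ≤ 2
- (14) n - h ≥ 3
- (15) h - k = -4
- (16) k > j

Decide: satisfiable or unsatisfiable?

The assignment m = 1, n = 5, k = 6, j = 1, h = 2 works:
  constraint 1 holds since h - m = 1.
  constraint 5 holds since n + j = 6.
The rest check out directly.

Satisfiable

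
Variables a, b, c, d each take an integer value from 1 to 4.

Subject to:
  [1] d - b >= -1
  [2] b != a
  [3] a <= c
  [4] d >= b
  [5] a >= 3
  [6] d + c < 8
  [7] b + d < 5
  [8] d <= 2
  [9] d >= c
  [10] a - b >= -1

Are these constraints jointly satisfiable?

From constraints 3 and 5: c ≥ a and a ≥ 3, so c ≥ 3. From constraints 8 and 9: c ≤ d and d ≤ 2, so c ≤ 2. But 2 < 3, so no value of c works.

Unsatisfiable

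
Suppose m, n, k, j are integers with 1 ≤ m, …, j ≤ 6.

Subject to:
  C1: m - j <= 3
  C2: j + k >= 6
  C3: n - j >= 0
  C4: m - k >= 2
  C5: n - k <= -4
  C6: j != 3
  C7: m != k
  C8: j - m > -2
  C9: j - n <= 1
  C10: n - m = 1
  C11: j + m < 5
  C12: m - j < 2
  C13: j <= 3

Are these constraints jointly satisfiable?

Unsatisfiable

Constraints 1, 4, 5, and 9 give k − n ≥ 4, n − j ≥ -1, j − m ≥ -3, m − k ≥ 2.
Adding all 4 inequalities: the left sides telescope to 0, and the right sides sum to 4 + (-1) + (-3) + 2 = 2. So 0 ≥ 2, which is false.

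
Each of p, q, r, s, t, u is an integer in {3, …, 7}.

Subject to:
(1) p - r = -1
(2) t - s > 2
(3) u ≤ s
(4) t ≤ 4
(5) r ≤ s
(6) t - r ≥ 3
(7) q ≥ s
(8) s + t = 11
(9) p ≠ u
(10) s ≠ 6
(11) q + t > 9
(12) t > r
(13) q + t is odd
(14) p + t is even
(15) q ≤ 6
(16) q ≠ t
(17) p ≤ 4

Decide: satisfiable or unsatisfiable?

From constraints 7 and 15: s ≤ q ≤ 6. From constraint 4: t ≤ 4. Hence s + t ≤ 10. But constraint 8 requires s + t = 11, and 11 > 10. Contradiction.

Unsatisfiable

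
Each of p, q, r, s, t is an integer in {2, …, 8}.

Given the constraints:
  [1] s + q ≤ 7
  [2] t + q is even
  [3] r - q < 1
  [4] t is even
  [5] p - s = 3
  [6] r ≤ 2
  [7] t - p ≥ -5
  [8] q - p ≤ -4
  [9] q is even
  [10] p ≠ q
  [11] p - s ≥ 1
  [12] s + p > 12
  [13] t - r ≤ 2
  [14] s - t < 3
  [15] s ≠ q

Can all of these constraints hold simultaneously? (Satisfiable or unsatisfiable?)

One satisfying assignment is p = 8, q = 2, r = 2, s = 5, t = 4.
For the less obvious constraints — constraint 1: s + q = 7; constraint 3: r - q = 0; constraint 5: p - s = 3 — and the others hold by inspection.

Satisfiable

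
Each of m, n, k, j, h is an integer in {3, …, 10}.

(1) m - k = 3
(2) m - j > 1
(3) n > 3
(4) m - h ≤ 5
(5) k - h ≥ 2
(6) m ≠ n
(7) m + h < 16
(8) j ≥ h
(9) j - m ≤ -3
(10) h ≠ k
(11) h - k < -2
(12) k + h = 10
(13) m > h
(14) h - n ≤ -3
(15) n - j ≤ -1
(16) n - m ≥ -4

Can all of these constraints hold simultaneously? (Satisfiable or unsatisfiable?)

Constraints 4, 9, 14, and 15 give h − m ≥ -5, m − j ≥ 3, j − n ≥ 1, n − h ≥ 3.
Adding all 4 inequalities: the left sides telescope to 0, and the right sides sum to (-5) + 3 + 1 + 3 = 2. So 0 ≥ 2, which is false.

Unsatisfiable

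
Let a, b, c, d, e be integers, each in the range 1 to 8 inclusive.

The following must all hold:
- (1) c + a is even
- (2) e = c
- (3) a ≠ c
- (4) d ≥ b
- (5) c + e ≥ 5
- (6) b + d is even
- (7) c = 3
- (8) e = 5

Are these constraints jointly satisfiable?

Unsatisfiable

Constraint 8 fixes e = 5 and constraint 7 fixes c = 3, but constraint 2 requires e = c. Since 5 ≠ 3, contradiction.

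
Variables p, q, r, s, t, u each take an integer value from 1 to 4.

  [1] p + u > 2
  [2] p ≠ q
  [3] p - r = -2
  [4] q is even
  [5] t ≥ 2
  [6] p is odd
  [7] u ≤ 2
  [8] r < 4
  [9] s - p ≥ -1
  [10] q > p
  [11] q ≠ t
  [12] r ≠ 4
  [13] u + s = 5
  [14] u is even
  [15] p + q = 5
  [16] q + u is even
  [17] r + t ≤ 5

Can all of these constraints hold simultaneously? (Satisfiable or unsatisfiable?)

The assignment p = 1, q = 4, r = 3, s = 3, t = 2, u = 2 works:
  constraint 1 holds since p + u = 3.
  constraint 3 holds since p - r = -2.
  constraint 9 holds since s - p = 2.
The rest check out directly.

Satisfiable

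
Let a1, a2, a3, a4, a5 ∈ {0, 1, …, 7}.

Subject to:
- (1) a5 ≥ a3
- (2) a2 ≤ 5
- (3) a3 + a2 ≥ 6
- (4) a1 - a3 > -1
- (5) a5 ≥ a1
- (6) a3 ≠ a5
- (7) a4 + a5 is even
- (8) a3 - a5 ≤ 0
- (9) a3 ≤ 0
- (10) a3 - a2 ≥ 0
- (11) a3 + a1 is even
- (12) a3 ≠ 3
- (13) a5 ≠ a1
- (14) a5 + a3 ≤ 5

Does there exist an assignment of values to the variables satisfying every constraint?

From constraint 9: a3 ≤ 0. From constraint 2: a2 ≤ 5. Hence a3 + a2 ≤ 5. But constraint 3 requires a3 + a2 ≥ 6, and 6 > 5. Contradiction.

Unsatisfiable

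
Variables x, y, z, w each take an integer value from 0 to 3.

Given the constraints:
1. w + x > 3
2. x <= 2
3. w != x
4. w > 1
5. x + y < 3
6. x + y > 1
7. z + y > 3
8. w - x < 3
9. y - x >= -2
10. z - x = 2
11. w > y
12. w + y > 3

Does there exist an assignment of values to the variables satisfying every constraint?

Satisfiable

Try x = 1, y = 1, z = 3, w = 3.
Check constraint 1: w + x = 4; constraint 5: x + y = 2; constraint 6: x + y = 2. The remaining constraints are straightforward to verify.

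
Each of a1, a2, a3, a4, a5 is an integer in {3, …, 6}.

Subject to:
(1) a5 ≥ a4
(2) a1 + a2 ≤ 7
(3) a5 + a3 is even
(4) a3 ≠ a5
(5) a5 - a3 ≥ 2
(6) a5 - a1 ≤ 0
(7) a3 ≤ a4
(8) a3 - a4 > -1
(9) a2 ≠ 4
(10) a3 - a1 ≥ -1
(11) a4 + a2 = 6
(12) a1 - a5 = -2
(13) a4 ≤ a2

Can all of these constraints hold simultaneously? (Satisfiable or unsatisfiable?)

Unsatisfiable

Constraints 5, 6, and 10 give a5 − a3 ≥ 2, a3 − a1 ≥ -1, a1 − a5 ≥ 0.
Adding all 3 inequalities: the left sides telescope to 0, and the right sides sum to 2 + (-1) + 0 = 1. So 0 ≥ 1, which is false.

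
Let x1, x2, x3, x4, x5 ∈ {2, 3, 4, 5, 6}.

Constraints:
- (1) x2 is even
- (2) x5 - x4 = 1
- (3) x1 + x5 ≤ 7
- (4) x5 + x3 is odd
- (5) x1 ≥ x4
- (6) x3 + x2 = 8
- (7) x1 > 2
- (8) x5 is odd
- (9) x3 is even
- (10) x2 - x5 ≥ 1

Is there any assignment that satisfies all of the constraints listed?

Satisfiable

One satisfying assignment is x1 = 3, x2 = 4, x3 = 4, x4 = 2, x5 = 3.
For the less obvious constraints — constraint 2: x5 - x4 = 1; constraint 3: x1 + x5 = 6 — and the others hold by inspection.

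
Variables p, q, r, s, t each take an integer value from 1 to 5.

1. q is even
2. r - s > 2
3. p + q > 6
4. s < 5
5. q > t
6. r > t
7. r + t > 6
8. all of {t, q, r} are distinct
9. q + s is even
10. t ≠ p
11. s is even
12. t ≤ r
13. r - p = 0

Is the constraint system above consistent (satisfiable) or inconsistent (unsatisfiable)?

The assignment p = 5, q = 4, r = 5, s = 2, t = 2 works:
  constraint 2 holds since r - s = 3.
  constraint 3 holds since p + q = 9.
The rest check out directly.

Satisfiable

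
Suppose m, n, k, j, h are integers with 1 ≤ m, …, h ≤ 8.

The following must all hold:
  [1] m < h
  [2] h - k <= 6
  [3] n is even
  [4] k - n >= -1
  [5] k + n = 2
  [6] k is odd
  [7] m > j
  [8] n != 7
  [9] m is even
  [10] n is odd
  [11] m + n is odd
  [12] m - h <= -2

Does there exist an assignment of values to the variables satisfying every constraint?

Constraint 9 makes m even and constraint 3 makes n even, so m + n must be even. Constraint 11 says m + n is odd — contradiction.

Unsatisfiable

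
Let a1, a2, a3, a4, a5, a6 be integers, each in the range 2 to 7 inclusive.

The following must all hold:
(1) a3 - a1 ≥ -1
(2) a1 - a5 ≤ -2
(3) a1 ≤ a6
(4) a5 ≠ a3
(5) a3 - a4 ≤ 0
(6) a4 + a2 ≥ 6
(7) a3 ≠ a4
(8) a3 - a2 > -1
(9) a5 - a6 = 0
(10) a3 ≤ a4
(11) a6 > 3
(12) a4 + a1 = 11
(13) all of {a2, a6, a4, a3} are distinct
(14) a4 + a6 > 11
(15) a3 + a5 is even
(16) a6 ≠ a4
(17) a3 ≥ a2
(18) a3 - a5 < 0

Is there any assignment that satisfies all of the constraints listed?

Satisfiable

Try a1 = 4, a2 = 2, a3 = 4, a4 = 7, a5 = 6, a6 = 6.
Check constraint 1: a3 - a1 = 0; constraint 2: a1 - a5 = -2; constraint 5: a3 - a4 = -3. The remaining constraints are straightforward to verify.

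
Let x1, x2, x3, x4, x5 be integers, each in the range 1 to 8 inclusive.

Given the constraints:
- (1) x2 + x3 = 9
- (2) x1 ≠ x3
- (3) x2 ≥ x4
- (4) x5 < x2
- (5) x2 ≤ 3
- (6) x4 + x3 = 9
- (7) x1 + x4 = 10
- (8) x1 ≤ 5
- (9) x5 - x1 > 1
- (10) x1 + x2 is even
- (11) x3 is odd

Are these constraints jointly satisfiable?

From constraint 8: x1 ≤ 5. From constraints 3 and 5: x4 ≤ x2 ≤ 3. Hence x1 + x4 ≤ 8. But constraint 7 requires x1 + x4 = 10, and 10 > 8. Contradiction.

Unsatisfiable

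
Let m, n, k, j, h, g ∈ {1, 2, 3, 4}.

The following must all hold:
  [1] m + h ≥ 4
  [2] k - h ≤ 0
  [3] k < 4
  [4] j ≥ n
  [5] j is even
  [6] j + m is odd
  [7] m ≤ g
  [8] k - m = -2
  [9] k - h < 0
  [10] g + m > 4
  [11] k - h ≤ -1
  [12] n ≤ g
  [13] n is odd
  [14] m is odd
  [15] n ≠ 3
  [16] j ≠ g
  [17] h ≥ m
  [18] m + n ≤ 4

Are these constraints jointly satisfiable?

The assignment m = 3, n = 1, k = 1, j = 2, h = 3, g = 4 works:
  constraint 1 holds since m + h = 6.
  constraint 2 holds since k - h = -2.
  constraint 8 holds since k - m = -2.
The rest check out directly.

Satisfiable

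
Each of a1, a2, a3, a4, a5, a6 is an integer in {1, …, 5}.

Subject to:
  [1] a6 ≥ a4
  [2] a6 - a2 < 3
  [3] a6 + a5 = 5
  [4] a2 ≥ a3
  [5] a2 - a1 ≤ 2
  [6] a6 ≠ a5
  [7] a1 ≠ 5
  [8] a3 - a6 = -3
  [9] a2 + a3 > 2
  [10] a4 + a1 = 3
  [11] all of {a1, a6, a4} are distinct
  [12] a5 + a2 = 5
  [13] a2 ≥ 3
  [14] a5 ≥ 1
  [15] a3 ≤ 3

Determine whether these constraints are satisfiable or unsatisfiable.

Satisfiable

The assignment a1 = 2, a2 = 4, a3 = 1, a4 = 1, a5 = 1, a6 = 4 works:
  constraint 2 holds since a6 - a2 = 0.
  constraint 3 holds since a6 + a5 = 5.
The rest check out directly.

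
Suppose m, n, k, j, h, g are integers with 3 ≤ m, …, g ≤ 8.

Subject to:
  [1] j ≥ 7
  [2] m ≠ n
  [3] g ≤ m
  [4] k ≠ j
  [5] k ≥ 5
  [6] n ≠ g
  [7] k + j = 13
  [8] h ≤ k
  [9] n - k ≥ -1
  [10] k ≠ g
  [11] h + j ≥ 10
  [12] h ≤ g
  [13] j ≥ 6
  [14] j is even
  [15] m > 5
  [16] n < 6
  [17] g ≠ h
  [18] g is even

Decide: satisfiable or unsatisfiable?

Try m = 8, n = 5, k = 5, j = 8, h = 5, g = 6.
Check constraint 7: k + j = 13; constraint 9: n - k = 0; constraint 11: h + j = 13. The remaining constraints are straightforward to verify.

Satisfiable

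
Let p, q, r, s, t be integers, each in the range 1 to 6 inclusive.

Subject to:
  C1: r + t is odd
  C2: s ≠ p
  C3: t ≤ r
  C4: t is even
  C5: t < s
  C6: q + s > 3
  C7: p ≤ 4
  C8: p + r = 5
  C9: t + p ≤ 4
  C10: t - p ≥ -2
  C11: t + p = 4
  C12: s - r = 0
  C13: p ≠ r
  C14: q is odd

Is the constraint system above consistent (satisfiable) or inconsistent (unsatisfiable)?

Satisfiable

Try p = 2, q = 3, r = 3, s = 3, t = 2.
Check constraint 6: q + s = 6; constraint 8: p + r = 5. The remaining constraints are straightforward to verify.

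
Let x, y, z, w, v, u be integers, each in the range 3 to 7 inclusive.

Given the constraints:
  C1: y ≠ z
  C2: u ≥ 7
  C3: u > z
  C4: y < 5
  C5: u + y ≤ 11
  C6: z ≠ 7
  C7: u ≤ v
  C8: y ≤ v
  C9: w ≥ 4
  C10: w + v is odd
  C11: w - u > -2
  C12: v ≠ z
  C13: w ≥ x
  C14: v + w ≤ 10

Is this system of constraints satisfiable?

From constraints 2 and 7: v ≥ u ≥ 7. From constraint 9: w ≥ 4. Hence v + w ≥ 11. But constraint 14 requires v + w ≤ 10, and 10 < 11. Contradiction.

Unsatisfiable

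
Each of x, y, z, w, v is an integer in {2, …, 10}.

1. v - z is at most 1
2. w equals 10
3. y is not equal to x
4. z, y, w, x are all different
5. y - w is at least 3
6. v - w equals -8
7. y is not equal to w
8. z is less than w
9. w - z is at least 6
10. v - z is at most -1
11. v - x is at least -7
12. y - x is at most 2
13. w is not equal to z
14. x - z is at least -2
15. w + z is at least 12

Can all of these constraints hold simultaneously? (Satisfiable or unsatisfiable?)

Constraints 5, 9, 10, 11, and 12 give z − v ≥ 1, v − x ≥ -7, x − y ≥ -2, y − w ≥ 3, w − z ≥ 6.
Adding all 5 inequalities: the left sides telescope to 0, and the right sides sum to 1 + (-7) + (-2) + 3 + 6 = 1. So 0 ≥ 1, which is false.

Unsatisfiable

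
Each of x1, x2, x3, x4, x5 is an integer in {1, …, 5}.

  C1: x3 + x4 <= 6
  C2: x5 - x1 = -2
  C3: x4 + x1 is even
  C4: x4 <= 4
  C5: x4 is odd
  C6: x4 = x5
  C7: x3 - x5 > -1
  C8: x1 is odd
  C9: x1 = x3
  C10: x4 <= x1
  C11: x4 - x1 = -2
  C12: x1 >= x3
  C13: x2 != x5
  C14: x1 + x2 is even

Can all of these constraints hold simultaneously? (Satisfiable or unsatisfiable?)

Setting (x1, x2, x3, x4, x5) = (3, 3, 3, 1, 1) satisfies everything: constraint 1: x3 + x4 = 4; constraint 2: x5 - x1 = -2; constraint 7: x3 - x5 = 2, and the others follow.

Satisfiable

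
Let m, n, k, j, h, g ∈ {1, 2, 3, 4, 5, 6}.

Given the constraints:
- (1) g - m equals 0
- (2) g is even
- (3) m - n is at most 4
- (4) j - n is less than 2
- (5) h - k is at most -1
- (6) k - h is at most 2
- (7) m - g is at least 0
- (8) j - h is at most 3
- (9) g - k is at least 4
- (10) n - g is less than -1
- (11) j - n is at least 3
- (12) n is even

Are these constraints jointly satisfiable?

Constraints 3, 5, 7, 8, 9, and 11 give j − n ≥ 3, n − m ≥ -4, m − g ≥ 0, g − k ≥ 4, k − h ≥ 1, h − j ≥ -3.
Adding all 6 inequalities: the left sides telescope to 0, and the right sides sum to 3 + (-4) + 0 + 4 + 1 + (-3) = 1. So 0 ≥ 1, which is false.

Unsatisfiable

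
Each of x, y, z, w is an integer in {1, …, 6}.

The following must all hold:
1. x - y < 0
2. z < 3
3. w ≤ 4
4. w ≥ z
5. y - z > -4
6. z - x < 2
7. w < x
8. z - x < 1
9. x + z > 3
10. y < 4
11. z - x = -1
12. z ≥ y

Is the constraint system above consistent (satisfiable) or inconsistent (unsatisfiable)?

Constraints 1, 4, 7, and 12 give w < x, x < y, y ≤ z, z ≤ w. Chaining: w < x < y ≤ z ≤ w, which forces w < w — impossible.

Unsatisfiable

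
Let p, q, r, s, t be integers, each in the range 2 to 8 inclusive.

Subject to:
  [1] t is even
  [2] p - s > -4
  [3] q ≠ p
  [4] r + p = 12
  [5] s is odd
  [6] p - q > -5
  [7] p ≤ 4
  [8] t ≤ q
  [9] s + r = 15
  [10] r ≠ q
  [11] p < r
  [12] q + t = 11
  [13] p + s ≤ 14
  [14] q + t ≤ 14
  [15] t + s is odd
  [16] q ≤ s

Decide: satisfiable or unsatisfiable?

Take p = 4, q = 7, r = 8, s = 7, t = 4. Then constraint 2: p - s = -3; constraint 4: r + p = 12; constraint 6: p - q = -3, and every other listed constraint is also met.

Satisfiable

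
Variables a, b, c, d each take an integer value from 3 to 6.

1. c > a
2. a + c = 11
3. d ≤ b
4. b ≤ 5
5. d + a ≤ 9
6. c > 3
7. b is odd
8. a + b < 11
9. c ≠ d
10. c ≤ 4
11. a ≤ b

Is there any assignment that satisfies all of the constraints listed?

From constraints 4 and 11: a ≤ b ≤ 5. From constraint 10: c ≤ 4. Hence a + c ≤ 9. But constraint 2 requires a + c = 11, and 11 > 9. Contradiction.

Unsatisfiable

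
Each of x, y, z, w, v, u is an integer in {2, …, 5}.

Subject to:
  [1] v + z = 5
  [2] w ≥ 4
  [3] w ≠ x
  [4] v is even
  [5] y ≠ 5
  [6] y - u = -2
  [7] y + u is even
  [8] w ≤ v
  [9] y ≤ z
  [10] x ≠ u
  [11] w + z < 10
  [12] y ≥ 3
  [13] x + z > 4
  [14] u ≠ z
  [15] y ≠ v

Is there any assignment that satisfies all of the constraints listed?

Unsatisfiable

From constraints 2 and 8: v ≥ w ≥ 4. From constraints 9 and 12: z ≥ y ≥ 3. Hence v + z ≥ 7. But constraint 1 requires v + z = 5, and 5 < 7. Contradiction.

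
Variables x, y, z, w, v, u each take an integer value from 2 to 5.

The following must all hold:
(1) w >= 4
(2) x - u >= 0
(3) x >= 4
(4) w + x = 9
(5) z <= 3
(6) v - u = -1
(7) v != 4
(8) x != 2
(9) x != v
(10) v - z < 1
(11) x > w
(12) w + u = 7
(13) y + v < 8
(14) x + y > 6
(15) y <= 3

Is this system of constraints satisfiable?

The assignment x = 5, y = 3, z = 2, w = 4, v = 2, u = 3 works:
  constraint 2 holds since x - u = 2.
  constraint 4 holds since w + x = 9.
The rest check out directly.

Satisfiable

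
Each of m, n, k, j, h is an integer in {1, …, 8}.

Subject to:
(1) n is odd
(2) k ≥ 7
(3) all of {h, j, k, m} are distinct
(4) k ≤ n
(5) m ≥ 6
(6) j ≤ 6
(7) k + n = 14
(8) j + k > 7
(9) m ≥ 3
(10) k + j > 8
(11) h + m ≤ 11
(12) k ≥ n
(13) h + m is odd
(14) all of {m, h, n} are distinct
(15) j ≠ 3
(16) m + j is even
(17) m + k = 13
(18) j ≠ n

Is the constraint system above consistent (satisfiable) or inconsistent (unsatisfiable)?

Try m = 6, n = 7, k = 7, j = 2, h = 3.
Check constraint 7: k + n = 14; constraint 8: j + k = 9; constraint 10: k + j = 9. The remaining constraints are straightforward to verify.

Satisfiable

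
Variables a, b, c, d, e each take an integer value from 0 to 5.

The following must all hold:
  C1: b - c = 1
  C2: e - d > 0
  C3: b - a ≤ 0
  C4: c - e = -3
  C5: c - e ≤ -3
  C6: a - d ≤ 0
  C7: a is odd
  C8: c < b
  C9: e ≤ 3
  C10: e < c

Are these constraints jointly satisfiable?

Unsatisfiable

Constraints 2, 3, 6, 8, and 10 give b ≤ a, a ≤ d, d < e, e < c, c < b. Chaining: b ≤ a ≤ d < e < c < b, which forces b < b — impossible.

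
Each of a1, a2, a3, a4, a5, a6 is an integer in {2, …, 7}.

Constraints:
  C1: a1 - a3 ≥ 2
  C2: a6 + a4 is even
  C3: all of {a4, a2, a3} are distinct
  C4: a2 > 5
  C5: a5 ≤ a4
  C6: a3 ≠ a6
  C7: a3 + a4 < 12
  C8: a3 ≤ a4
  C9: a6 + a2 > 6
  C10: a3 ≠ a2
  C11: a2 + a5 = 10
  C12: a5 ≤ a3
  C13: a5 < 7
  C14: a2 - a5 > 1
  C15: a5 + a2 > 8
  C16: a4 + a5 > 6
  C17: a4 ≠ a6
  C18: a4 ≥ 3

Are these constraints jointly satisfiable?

Satisfiable

Setting (a1, a2, a3, a4, a5, a6) = (6, 7, 4, 6, 3, 2) satisfies everything: constraint 1: a1 - a3 = 2; constraint 7: a3 + a4 = 10, and the others follow.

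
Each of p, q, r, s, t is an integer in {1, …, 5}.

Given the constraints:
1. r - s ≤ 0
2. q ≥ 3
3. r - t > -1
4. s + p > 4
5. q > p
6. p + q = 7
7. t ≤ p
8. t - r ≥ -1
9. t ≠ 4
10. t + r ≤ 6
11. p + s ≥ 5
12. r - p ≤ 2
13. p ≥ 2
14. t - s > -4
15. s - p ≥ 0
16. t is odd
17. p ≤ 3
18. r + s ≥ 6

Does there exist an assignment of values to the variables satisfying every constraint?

Satisfiable

Take p = 3, q = 4, r = 3, s = 4, t = 3. Then constraint 1: r - s = -1; constraint 3: r - t = 0; constraint 4: s + p = 7, and every other listed constraint is also met.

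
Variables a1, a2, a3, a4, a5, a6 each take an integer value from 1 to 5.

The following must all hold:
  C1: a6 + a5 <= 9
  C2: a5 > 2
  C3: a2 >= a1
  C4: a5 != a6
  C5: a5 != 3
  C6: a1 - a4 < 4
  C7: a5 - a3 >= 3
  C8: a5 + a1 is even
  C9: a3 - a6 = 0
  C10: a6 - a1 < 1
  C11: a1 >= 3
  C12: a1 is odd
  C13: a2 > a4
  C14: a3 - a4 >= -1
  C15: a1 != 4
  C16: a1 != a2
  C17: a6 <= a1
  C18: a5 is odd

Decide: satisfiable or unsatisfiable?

Try a1 = 3, a2 = 5, a3 = 2, a4 = 2, a5 = 5, a6 = 2.
Check constraint 1: a6 + a5 = 7; constraint 6: a1 - a4 = 1. The remaining constraints are straightforward to verify.

Satisfiable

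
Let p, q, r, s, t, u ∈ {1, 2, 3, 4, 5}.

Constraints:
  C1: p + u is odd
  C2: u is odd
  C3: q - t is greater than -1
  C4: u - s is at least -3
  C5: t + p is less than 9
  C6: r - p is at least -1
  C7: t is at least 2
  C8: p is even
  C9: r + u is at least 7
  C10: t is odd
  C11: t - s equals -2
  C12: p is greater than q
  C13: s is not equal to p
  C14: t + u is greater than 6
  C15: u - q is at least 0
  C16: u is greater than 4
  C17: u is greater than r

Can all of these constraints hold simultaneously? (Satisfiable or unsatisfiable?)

Setting (p, q, r, s, t, u) = (4, 3, 3, 5, 3, 5) satisfies everything: constraint 3: q - t = 0; constraint 4: u - s = 0, and the others follow.

Satisfiable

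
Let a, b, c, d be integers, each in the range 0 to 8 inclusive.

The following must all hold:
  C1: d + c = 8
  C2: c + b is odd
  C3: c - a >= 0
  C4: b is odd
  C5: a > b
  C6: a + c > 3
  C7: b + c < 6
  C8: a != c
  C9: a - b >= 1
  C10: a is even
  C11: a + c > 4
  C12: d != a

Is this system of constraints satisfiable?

Setting (a, b, c, d) = (2, 1, 4, 4) satisfies everything: constraint 1: d + c = 8; constraint 3: c - a = 2; constraint 6: a + c = 6, and the others follow.

Satisfiable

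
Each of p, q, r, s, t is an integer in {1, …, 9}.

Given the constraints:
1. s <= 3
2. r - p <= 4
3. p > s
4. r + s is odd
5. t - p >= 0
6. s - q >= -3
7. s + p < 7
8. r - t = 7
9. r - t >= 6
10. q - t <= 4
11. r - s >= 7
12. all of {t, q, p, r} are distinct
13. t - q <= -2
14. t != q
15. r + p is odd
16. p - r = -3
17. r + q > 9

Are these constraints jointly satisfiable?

Constraints 2, 5, 6, 11, and 13 give s − q ≥ -3, q − t ≥ 2, t − p ≥ 0, p − r ≥ -4, r − s ≥ 7.
Adding all 5 inequalities: the left sides telescope to 0, and the right sides sum to (-3) + 2 + 0 + (-4) + 7 = 2. So 0 ≥ 2, which is false.

Unsatisfiable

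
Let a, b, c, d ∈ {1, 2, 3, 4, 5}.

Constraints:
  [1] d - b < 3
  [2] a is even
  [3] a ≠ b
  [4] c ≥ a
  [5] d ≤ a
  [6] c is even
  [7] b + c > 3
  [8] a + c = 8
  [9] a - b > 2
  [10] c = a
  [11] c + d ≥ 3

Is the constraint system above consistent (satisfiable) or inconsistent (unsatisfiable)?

Satisfiable

Try a = 4, b = 1, c = 4, d = 2.
Check constraint 1: d - b = 1; constraint 7: b + c = 5. The remaining constraints are straightforward to verify.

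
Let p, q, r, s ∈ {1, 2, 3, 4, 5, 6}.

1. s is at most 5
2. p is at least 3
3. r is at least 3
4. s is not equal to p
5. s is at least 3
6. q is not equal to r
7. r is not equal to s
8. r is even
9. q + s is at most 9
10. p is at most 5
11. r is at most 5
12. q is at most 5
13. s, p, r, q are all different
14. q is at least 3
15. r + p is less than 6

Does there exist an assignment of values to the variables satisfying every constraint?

Unsatisfiable

Constraints 1, 2, 3, 5, 10, 11, 12, and 14 confine each of s, p, r, q to the 3 values {3, …, 5}.
Constraint 13 requires all 4 of them to be distinct, but only 3 values are available — impossible by the pigeonhole principle.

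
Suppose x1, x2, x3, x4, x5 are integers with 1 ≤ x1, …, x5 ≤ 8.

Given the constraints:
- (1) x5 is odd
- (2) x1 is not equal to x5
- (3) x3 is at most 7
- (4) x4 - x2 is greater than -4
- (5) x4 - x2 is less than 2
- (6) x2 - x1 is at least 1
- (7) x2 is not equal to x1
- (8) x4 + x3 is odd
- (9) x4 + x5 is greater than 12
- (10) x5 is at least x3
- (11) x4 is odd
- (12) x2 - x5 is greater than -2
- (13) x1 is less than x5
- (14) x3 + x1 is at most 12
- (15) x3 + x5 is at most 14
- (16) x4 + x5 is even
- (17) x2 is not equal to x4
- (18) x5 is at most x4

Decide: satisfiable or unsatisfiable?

Take x1 = 5, x2 = 8, x3 = 6, x4 = 7, x5 = 7. Then constraint 4: x4 - x2 = -1; constraint 5: x4 - x2 = -1, and every other listed constraint is also met.

Satisfiable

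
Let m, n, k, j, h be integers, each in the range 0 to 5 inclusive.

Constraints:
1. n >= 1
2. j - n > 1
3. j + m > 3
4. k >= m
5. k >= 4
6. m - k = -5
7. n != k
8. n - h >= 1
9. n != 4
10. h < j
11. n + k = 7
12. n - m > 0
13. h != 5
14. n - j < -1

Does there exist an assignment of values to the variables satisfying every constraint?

Satisfiable

One satisfying assignment is m = 0, n = 2, k = 5, j = 5, h = 1.
For the less obvious constraints — constraint 2: j - n = 3; constraint 3: j + m = 5; constraint 6: m - k = -5 — and the others hold by inspection.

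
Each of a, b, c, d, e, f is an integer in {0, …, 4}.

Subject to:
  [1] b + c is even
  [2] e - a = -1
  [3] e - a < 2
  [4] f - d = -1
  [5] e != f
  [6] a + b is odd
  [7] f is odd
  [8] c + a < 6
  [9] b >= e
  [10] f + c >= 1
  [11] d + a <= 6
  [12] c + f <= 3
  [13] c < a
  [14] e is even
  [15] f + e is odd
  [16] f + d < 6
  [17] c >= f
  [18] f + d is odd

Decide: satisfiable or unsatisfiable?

Satisfiable

Try a = 3, b = 4, c = 2, d = 2, e = 2, f = 1.
Check constraint 2: e - a = -1; constraint 3: e - a = -1; constraint 4: f - d = -1. The remaining constraints are straightforward to verify.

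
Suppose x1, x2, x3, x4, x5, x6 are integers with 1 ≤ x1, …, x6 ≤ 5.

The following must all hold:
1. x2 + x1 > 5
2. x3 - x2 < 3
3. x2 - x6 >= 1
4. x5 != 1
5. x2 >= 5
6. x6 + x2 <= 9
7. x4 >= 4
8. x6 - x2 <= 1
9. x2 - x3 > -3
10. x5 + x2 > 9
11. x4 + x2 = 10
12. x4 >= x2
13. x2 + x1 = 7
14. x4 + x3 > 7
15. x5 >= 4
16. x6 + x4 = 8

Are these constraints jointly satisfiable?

One satisfying assignment is x1 = 2, x2 = 5, x3 = 5, x4 = 5, x5 = 5, x6 = 3.
For the less obvious constraints — constraint 1: x2 + x1 = 7; constraint 2: x3 - x2 = 0; constraint 3: x2 - x6 = 2 — and the others hold by inspection.

Satisfiable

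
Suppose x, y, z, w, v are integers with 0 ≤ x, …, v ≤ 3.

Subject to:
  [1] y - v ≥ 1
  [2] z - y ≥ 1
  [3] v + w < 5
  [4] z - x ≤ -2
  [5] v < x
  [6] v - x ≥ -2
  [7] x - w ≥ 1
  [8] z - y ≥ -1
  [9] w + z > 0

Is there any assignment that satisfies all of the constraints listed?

Unsatisfiable

Constraints 1, 2, 4, and 6 give v − x ≥ -2, x − z ≥ 2, z − y ≥ 1, y − v ≥ 1.
Adding all 4 inequalities: the left sides telescope to 0, and the right sides sum to (-2) + 2 + 1 + 1 = 2. So 0 ≥ 2, which is false.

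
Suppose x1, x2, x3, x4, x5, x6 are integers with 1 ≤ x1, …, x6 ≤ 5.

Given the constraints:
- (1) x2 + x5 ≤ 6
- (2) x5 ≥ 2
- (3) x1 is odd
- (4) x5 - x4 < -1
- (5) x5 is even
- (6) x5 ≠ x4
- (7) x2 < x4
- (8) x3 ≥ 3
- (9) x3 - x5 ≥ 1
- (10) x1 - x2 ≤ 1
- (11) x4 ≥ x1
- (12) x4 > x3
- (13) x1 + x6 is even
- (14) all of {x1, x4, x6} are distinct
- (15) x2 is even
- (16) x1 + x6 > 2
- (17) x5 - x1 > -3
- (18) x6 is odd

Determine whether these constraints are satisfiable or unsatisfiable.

Satisfiable

Setting (x1, x2, x3, x4, x5, x6) = (3, 2, 3, 5, 2, 1) satisfies everything: constraint 1: x2 + x5 = 4; constraint 4: x5 - x4 = -3, and the others follow.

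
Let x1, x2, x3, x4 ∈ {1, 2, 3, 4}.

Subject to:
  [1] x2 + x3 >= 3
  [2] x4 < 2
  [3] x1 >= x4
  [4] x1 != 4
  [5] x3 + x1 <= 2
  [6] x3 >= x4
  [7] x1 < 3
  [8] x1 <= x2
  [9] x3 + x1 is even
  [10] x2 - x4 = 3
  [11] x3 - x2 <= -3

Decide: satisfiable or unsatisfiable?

Satisfiable

Take x1 = 1, x2 = 4, x3 = 1, x4 = 1. Then constraint 1: x2 + x3 = 5; constraint 5: x3 + x1 = 2, and every other listed constraint is also met.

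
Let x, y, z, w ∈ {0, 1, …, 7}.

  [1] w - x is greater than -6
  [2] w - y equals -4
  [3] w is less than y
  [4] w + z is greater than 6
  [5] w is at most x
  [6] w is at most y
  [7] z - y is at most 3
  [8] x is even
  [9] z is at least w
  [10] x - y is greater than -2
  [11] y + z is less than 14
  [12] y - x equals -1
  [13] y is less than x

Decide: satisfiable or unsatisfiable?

Take x = 6, y = 5, z = 6, w = 1. Then constraint 1: w - x = -5; constraint 2: w - y = -4, and every other listed constraint is also met.

Satisfiable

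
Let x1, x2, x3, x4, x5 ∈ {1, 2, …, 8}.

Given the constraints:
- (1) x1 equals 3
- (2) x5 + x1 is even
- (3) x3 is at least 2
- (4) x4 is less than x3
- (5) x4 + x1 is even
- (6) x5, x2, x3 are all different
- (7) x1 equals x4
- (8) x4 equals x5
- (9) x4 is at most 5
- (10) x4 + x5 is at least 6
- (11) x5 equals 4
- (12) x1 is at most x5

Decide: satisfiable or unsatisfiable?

Unsatisfiable

Constraint 1 fixes x1 = 3 and constraint 11 fixes x5 = 4. Constraints 7 and 8 give x1 = x4 = x5, so x1 = x5. But 3 ≠ 4 — contradiction.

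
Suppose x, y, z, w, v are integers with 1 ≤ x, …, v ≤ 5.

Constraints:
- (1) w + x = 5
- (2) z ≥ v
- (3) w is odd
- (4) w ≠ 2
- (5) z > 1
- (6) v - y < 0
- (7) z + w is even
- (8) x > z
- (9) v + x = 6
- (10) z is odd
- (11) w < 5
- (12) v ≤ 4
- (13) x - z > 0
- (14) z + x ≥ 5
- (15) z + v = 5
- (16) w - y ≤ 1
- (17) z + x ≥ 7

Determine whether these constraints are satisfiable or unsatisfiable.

Satisfiable

Try x = 4, y = 3, z = 3, w = 1, v = 2.
Check constraint 1: w + x = 5; constraint 6: v - y = -1; constraint 9: v + x = 6. The remaining constraints are straightforward to verify.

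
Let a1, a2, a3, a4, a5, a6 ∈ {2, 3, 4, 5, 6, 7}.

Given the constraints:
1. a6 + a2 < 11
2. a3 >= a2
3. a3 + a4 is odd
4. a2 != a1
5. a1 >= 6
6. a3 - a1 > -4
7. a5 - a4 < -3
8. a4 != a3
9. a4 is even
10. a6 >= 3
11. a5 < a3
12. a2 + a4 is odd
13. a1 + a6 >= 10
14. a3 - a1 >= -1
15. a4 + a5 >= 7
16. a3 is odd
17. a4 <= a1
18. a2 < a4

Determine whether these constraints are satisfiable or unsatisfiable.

Satisfiable

Take a1 = 6, a2 = 5, a3 = 5, a4 = 6, a5 = 2, a6 = 5. Then constraint 1: a6 + a2 = 10; constraint 6: a3 - a1 = -1, and every other listed constraint is also met.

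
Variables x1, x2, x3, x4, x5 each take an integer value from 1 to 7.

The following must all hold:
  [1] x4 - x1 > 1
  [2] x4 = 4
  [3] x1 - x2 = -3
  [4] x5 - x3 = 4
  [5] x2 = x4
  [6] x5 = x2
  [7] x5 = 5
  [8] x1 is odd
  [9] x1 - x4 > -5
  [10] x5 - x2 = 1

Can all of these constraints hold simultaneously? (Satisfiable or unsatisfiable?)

Constraint 7 fixes x5 = 5 and constraint 2 fixes x4 = 4. Constraints 5 and 6 give x5 = x2 = x4, so x5 = x4. But 5 ≠ 4 — contradiction.

Unsatisfiable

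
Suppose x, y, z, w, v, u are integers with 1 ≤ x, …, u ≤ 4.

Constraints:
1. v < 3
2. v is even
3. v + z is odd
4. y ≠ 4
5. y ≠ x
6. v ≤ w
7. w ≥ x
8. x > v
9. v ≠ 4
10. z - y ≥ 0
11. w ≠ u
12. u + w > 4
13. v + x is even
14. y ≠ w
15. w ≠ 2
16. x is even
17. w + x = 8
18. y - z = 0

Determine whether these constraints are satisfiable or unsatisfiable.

Satisfiable

Take x = 4, y = 1, z = 1, w = 4, v = 2, u = 2. Then constraint 10: z - y = 0; constraint 12: u + w = 6, and every other listed constraint is also met.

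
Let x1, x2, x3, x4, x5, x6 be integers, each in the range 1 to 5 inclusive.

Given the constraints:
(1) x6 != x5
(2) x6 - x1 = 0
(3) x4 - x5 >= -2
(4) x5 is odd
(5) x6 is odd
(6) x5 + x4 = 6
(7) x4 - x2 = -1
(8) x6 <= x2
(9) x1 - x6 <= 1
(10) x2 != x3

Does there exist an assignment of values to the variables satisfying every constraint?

Satisfiable

Take x1 = 1, x2 = 4, x3 = 5, x4 = 3, x5 = 3, x6 = 1. Then constraint 2: x6 - x1 = 0; constraint 3: x4 - x5 = 0, and every other listed constraint is also met.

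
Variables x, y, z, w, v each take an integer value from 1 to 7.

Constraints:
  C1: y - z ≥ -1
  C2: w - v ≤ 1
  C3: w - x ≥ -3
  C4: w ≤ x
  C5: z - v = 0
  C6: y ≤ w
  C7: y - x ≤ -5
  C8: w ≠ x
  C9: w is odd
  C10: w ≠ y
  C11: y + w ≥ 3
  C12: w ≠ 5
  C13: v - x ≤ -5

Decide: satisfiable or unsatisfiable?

Unsatisfiable

Constraints 2, 3, and 13 give w − x ≥ -3, x − v ≥ 5, v − w ≥ -1.
Adding all 3 inequalities: the left sides telescope to 0, and the right sides sum to (-3) + 5 + (-1) = 1. So 0 ≥ 1, which is false.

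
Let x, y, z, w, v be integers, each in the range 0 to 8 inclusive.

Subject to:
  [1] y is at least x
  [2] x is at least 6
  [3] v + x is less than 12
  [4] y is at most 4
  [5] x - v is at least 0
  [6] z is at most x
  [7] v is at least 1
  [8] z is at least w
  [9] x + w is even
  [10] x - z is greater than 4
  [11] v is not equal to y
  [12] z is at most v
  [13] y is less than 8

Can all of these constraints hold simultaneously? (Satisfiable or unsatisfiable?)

From constraints 1 and 2: y ≥ x and x ≥ 6, so y ≥ 6. From constraint 4: y ≤ 4. But 4 < 6, so no value of y works.

Unsatisfiable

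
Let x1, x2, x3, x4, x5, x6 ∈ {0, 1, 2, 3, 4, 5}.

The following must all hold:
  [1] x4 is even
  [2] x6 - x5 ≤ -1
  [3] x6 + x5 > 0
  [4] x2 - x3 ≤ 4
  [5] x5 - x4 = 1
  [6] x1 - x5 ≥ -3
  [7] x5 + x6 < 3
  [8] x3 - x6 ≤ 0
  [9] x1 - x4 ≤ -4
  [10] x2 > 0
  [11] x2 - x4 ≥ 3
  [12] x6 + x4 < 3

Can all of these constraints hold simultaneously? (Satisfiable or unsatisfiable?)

Unsatisfiable

Constraints 2, 4, 6, 8, 9, and 11 give x6 − x3 ≥ 0, x3 − x2 ≥ -4, x2 − x4 ≥ 3, x4 − x1 ≥ 4, x1 − x5 ≥ -3, x5 − x6 ≥ 1.
Adding all 6 inequalities: the left sides telescope to 0, and the right sides sum to 0 + (-4) + 3 + 4 + (-3) + 1 = 1. So 0 ≥ 1, which is false.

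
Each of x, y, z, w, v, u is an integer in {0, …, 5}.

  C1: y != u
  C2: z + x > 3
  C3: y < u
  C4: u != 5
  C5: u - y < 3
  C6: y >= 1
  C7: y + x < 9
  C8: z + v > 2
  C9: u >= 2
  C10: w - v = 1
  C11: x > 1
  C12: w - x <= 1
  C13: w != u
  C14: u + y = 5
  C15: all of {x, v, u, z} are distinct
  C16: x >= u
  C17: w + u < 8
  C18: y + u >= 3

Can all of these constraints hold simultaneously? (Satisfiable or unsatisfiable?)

Satisfiable

Take x = 4, y = 2, z = 2, w = 2, v = 1, u = 3. Then constraint 2: z + x = 6; constraint 5: u - y = 1; constraint 7: y + x = 6, and every other listed constraint is also met.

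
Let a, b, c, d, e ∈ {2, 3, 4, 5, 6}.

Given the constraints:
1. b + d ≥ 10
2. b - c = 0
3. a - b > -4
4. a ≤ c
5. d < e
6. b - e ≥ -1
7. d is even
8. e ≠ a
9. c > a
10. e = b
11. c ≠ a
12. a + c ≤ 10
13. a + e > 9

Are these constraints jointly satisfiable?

Try a = 4, b = 6, c = 6, d = 4, e = 6.
Check constraint 1: b + d = 10; constraint 2: b - c = 0; constraint 3: a - b = -2. The remaining constraints are straightforward to verify.

Satisfiable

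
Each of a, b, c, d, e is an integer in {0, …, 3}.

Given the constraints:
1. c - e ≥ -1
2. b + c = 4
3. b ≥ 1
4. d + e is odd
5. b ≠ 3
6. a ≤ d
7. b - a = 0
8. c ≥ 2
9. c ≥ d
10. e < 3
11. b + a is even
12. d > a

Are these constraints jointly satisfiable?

Take a = 1, b = 1, c = 3, d = 3, e = 2. Then constraint 1: c - e = 1; constraint 2: b + c = 4; constraint 7: b - a = 0, and every other listed constraint is also met.

Satisfiable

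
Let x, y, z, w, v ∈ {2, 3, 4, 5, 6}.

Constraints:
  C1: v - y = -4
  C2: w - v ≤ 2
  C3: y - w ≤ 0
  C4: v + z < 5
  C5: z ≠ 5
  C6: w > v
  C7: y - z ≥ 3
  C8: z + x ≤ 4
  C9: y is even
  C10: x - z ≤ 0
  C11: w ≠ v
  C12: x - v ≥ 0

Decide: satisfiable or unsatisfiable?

Unsatisfiable

Constraints 2, 3, 7, 10, and 12 give w − y ≥ 0, y − z ≥ 3, z − x ≥ 0, x − v ≥ 0, v − w ≥ -2.
Adding all 5 inequalities: the left sides telescope to 0, and the right sides sum to 0 + 3 + 0 + 0 + (-2) = 1. So 0 ≥ 1, which is false.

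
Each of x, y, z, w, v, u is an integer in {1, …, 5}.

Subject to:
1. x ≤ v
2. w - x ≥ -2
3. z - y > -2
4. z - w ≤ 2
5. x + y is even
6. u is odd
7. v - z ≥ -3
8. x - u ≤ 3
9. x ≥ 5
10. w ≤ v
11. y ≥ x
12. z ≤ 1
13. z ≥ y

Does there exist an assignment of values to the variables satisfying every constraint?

From constraints 9 and 11: y ≥ x and x ≥ 5, so y ≥ 5. From constraints 12 and 13: y ≤ z and z ≤ 1, so y ≤ 1. But 1 < 5, so no value of y works.

Unsatisfiable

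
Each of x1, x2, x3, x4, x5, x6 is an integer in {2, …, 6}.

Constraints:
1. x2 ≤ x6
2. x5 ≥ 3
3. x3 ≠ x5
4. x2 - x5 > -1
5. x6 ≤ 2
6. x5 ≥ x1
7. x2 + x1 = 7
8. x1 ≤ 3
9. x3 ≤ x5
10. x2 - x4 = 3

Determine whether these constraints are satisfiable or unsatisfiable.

From constraints 1 and 5: x2 ≤ x6 ≤ 2. From constraint 8: x1 ≤ 3. Hence x2 + x1 ≤ 5. But constraint 7 requires x2 + x1 = 7, and 7 > 5. Contradiction.

Unsatisfiable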